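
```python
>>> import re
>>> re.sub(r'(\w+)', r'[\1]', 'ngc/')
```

Pattern: one or more of a word character (captured).
Matches: at [0:3] → 'ngc'.
Each match is replaced using the text its own group 1 captured.

'[ngc]/'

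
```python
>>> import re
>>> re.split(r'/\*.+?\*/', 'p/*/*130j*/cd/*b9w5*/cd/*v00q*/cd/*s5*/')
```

['p', 'cd', 'cd', 'cd', '']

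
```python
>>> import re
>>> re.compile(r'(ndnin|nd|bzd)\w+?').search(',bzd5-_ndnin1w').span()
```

(1, 5)

The match spans [1:5] → 'bzd5'.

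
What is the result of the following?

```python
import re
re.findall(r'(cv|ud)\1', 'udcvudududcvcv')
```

After group 1 captures some text, `\1` only succeeds where that same text appears again.
Walking the string: at [4:8] match 'udud', group 1 = 'ud'; at [10:14] match 'cvcv', group 1 = 'cv'.
`findall` collects group 1 from each match (2 total).

['ud', 'cv']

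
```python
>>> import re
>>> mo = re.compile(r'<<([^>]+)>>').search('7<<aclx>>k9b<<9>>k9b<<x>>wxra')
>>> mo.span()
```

(1, 9)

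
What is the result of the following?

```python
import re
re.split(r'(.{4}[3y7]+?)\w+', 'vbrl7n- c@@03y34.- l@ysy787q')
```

['', 'vbrl7', '- ', 'c@@03', '.', '- l@y', '']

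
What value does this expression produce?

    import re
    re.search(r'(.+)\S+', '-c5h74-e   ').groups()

('-c5h74-',)

Pattern: one or more of any character (captured); then one or more of a non-whitespace character.
`search` walks the string left to right and returns the first match it finds.
The match spans [0:8] → '-c5h74-e'.
Captured: group 1 = '-c5h74-'.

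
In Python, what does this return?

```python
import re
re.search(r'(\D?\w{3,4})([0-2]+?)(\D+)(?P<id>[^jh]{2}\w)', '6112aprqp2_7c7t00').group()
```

The match spans [0:12] → '6112aprqp2_7'.

'6112aprqp2_7'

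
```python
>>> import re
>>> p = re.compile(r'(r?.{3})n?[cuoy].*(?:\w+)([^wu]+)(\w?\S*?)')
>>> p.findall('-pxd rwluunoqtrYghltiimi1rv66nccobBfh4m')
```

[('rwlu', 'm', '')]

Pattern: optionally a literal 'r', then exactly 3 of any character (captured); then optionally the literal 'n', then one of [cuoy], then zero or more of any character; then one or more of a word character (non-capturing group); then one or more of any character except [wu] (captured); then optionally a word character, then zero or more of a non-whitespace character (lazy) (captured).
Matches: at [5:39] match 'rwluunoqtrYghltiimi1rv66nccobBfh4m', groups = ('rwlu', 'm', '').
`findall` packs the 3 group values into a tuple for every match.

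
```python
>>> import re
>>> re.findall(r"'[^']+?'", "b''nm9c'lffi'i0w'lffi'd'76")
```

No capturing groups, so `findall` returns the 3 full match strings.

["'nm9c'", "'i0w'", "'d'"]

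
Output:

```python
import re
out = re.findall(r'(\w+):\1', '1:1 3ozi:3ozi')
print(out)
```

['1', '3ozi']

After group 1 captures some text, `\1` only succeeds where that same text appears again.
One capturing group, so `findall` returns just the captured substring from each match — 2 in all.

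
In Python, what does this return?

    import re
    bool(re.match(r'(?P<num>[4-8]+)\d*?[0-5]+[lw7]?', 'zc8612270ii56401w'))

`re.match` won't scan ahead — the pattern has to work from the very first character.
Here position 0 doesn't satisfy it, so the call returns None, and `bool(None)` is False.

False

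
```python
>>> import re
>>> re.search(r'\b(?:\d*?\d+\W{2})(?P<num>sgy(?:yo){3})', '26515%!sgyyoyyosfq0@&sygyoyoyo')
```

This matches a word boundary (`\b`, zero-width); then zero or more of a digit (lazy), then one or more of a digit, then exactly 2 of a non-word character (non-capturing group); then the literal 'sgy', then the literal 'yo' repeated 3 times (captured as 'num').
Here the pattern never matches, so the call returns None.

None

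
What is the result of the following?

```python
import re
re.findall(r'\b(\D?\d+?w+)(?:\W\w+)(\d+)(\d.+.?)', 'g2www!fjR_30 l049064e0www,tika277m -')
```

This matches a word boundary (`\b`, zero-width); then optionally a non-digit, then one or more of a digit (lazy), then one or more of a literal 'w' (captured); then a non-word character, then one or more of a word character (non-capturing group); then one or more of a digit (captured); then a digit, then one or more of any character, then optionally any character (captured).
Multiple groups make `findall` return tuples — one 3-tuple for the one match.

[('g2www', '3', '0 l049064e0www,tika277m -')]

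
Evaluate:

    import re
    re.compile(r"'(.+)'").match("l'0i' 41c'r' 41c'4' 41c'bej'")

`re.match` won't scan ahead — the pattern has to work from the very first character.
Here the pattern fails at index 0, so the call returns None.

None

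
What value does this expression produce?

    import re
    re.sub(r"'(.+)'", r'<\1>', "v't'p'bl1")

"v<t'p>bl1"

`\1` in the replacement pulls in group 1's text for each match.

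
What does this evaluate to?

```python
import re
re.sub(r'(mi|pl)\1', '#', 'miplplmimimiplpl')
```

A backreference is literal: `\1` must see the identical characters the first group matched.
Matches: at [2:6] → 'plpl'; at [6:10] → 'mimi'; at [12:16] → 'plpl'.
`sub` substitutes '#' at each match site.

'mi##mi#'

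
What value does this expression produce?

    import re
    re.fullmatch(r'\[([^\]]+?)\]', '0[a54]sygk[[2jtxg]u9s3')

None

For `fullmatch`, every character of the input must be accounted for by the pattern.
Here the string isn't matched end-to-end, so the call returns None.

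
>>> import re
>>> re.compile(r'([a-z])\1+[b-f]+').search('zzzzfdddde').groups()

After group 1 captures some text, `\1` only succeeds where that same text appears again.
Unlike `match`, `search` isn't anchored — it looks for the pattern anywhere in the string.
The match spans [0:10] → 'zzzzfdddde'.
Captured: group 1 = 'z'.

('z',)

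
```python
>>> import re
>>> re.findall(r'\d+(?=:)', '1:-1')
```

['1']

The positive lookaround only admits positions where the adjacent text matches; those characters stay outside the span.
Scanning left to right: at [0:1] → '1'.
With no groups in the pattern, `findall` gives back each whole match — 1 here.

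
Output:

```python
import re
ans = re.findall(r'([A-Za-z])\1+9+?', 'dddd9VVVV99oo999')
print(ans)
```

A backreference is literal: `\1` must see the identical characters the first group matched.
Scanning left to right: at [0:5] match 'dddd9', group 1 = 'd'; at [5:10] match 'VVVV9', group 1 = 'V'; at [11:14] match 'oo9', group 1 = 'o'.
`findall` collects group 1 from each match (3 total).

['d', 'V', 'o']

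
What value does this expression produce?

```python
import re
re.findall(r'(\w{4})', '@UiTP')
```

['UiTP']

One capturing group, so `findall` returns just the captured substring from the one match — 1 in all.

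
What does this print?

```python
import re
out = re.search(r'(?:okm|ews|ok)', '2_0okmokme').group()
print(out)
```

okm

The regex engine tests alternatives in the order written; an earlier branch that matches wins even if a later one would match more.
The match spans [3:6] → 'okm'.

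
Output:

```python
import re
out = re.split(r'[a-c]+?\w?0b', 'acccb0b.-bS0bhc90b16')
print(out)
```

Pattern: one or more of a character in [a-c] (lazy); then optionally a word character, then the literal '0b'.
Each match becomes a cut point; 4 segments remain.

['', '.-', 'h', '16']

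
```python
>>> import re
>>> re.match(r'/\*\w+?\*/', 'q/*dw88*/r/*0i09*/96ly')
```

None

`re.match` only tries the pattern at the start of the string.
Here the string doesn't start with a match, so the call returns None.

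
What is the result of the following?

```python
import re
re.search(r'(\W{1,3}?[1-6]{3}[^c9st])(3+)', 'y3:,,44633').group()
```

The pattern matches 1 to 3 of a non-word character (lazy), then exactly 3 of a character in [1-6], then any character except [c9st] (captured); then one or more of a literal '3' (captured).
`search` walks the string left to right and returns the first match it finds.
The match spans [2:10] → ':,,44633'.
Captured: group 1 = ':,,4463', group 2 = '3'.

':,,44633'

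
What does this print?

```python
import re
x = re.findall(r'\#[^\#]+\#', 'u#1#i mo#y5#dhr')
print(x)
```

['#1#', '#y5#']

Matches: at [1:4] → '#1#'; at [8:12] → '#y5#'.
Since nothing is captured, `findall` lists the 2 matched substrings directly.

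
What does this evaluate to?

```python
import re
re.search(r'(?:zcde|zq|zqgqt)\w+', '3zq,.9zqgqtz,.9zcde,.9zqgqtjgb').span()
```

The match spans [6:12] → 'zqgqtz'.

(6, 12)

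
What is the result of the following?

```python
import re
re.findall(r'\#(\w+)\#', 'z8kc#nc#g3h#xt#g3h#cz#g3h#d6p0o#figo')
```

['nc', 'xt', 'cz', 'd6p0o']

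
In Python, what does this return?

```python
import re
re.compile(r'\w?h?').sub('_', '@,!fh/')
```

`sub` substitutes '_' at each match site.

'_@_,_!__/_'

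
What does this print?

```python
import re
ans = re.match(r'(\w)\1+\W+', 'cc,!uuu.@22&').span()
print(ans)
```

`\1` has to match the exact text group 1 already captured.
`re.match` won't scan ahead — the pattern has to work from the very first character.
The match spans [0:4] → 'cc,!'.
Captured: group 1 = 'c'.

(0, 4)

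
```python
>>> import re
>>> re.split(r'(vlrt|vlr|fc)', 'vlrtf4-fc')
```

['', 'vlrt', 'f4-', 'fc', '']

Alternation isn't longest-match — the leftmost alternative that fits at this position is chosen.
`re.split` interleaves the captured-group text with the surrounding fragments.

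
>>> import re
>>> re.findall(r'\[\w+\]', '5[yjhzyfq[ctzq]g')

['[ctzq]']

With no groups in the pattern, `findall` gives back each whole match — 1 here.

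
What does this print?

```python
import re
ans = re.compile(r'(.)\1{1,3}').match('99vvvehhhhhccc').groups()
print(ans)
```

('9',)

The match spans [0:2] → '99'.
Captured: group 1 = '9'.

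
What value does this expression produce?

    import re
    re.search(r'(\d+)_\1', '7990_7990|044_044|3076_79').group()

'7990_7990'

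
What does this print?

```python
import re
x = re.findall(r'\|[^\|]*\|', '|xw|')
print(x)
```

['|xw|']

Matches: at [0:4] → '|xw|'.
No capturing groups, so `findall` returns the 1 full match string.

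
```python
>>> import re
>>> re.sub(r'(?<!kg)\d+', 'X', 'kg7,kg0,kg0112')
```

'kg7,kg0,kg0X'

A negative assertion filters positions out without eating any characters.
Matches: at [11:14] → '112'.
Every occurrence is swapped for 'X'.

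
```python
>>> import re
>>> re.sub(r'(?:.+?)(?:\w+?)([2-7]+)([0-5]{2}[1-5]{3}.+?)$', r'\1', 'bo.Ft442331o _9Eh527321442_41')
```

'4'

Pattern: one or more of any character (lazy) (non-capturing group); then one or more of a word character (lazy) (non-capturing group); then one or more of a character in [2-7] (captured); then exactly 2 of a character in [0-5], then exactly 3 of a character in [1-5], then one or more of any character (lazy) (captured); then anchored at the end.
Matches: at [0:29] → 'bo.Ft442331o _9Eh527321442_41'.
The replacement refers to a captured group, so each match is rewritten using its own captured text.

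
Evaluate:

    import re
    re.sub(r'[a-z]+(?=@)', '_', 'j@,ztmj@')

'_@,_@'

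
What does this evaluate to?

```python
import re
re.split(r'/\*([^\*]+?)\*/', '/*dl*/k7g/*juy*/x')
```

['', 'dl', 'k7g', 'juy', 'x']

With a capturing group present, the delimiter's captured portion is kept in the result list.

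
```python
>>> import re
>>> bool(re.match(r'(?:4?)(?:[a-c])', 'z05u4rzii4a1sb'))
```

Pattern: optionally a literal '4' (non-capturing group); then a character in [a-c] (non-capturing group).
With `match`, the pattern is implicitly anchored at the beginning.
Here the pattern fails at index 0, so the call returns None, and `bool(None)` is False.

False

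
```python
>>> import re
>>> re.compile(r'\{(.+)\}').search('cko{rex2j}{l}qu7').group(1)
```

The match spans [3:13] → '{rex2j}{l}'.
Captured: group 1 = 'rex2j}{l'.

'rex2j}{l'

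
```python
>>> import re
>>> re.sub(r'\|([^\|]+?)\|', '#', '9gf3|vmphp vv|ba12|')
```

Matches: at [4:14] → '|vmphp vv|'.
Every occurrence is swapped for '#'.

'9gf3#ba12|'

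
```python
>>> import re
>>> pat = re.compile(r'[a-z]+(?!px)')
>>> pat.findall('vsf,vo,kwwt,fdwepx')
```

['vsf', 'vo', 'kwwt', 'fdwepx']

The negative lookaround is zero-width — it rules out positions where the adjacent text would match, without consuming anything.
Since nothing is captured, `findall` lists the 4 matched substrings directly.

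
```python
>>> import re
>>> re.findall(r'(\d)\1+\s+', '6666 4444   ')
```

['6', '4']

A backreference is literal: `\1` must see the identical characters the first group matched.
`findall` collects group 1 from each match (2 total).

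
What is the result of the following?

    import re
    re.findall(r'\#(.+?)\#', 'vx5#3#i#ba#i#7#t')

['3', 'ba', '7']

Because the quantifier is non-greedy, it stops expanding at the earliest point where the rest of the pattern can succeed.
Walking the string: at [3:6] match '#3#', group 1 = '3'; at [7:11] match '#ba#', group 1 = 'ba'; at [12:15] match '#7#', group 1 = '7'.
Because there's exactly one group, `findall` drops the full match and keeps group 1 from each hit.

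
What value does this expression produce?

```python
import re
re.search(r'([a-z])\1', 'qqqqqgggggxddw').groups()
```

('q',)

The match spans [0:2] → 'qq'.
Captured: group 1 = 'q'.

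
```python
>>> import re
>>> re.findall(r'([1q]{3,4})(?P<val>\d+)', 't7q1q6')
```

The pattern matches 3 to 4 of one of [1q] (captured); then one or more of a digit (captured as 'val').
Scanning left to right: at [2:6] match 'q1q6', groups = ('q1q', '6').
`findall` packs the 2 group values into a tuple for every match.

[('q1q', '6')]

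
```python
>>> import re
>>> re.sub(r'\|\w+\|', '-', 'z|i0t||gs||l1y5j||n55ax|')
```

'z----'

Matches: at [1:6] → '|i0t|'; at [6:10] → '|gs|'; at [10:17] → '|l1y5j|'; at [17:24] → '|n55ax|'.
Each match is replaced by '-'.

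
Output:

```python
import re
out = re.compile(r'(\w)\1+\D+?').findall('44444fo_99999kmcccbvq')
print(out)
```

A backreference is literal: `\1` must see the identical characters the first group matched.
Scanning left to right: at [0:6] match '44444f', group 1 = '4'; at [8:14] match '99999k', group 1 = '9'; at [15:19] match 'cccb', group 1 = 'c'.
With a single group, `findall` returns only what that group captured — 3 items.

['4', '9', 'c']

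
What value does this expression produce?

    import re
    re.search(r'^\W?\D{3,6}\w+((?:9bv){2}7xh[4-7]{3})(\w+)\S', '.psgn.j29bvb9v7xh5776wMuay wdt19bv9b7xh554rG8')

Pattern: anchored at the start of the string; then optionally a non-word character, then 3 to 6 of a non-digit, then one or more of a word character; then the literal '9bv' repeated 2 times, then the literal '7xh', then exactly 3 of a character in [4-7] (captured); then one or more of a word character (captured); then a non-whitespace character.
`search` walks the string left to right and returns the first match it finds.
Here no position works, so the call returns None.

None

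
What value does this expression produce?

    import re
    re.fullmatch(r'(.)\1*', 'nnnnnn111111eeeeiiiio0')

None

The backreference `\1` re-matches whatever the first group consumed, character for character.
For `fullmatch`, every character of the input must be accounted for by the pattern.
Here the pattern can't cover the whole string, so the call returns None.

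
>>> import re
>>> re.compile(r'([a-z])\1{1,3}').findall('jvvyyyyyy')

['v', 'y', 'y']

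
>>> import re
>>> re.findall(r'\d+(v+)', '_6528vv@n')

['vv']

This matches one or more of a digit; then one or more of a literal 'v' (captured).
`findall` collects group 1 from the one match (1 total).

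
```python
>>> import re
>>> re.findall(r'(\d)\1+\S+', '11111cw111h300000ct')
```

['1']

`\1` has to match the exact text group 1 already captured.
`findall` collects group 1 from the one match (1 total).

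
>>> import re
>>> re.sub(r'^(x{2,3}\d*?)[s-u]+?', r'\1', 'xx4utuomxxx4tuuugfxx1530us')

A `+?`/`*?`/`{m,n}?` starts at its minimum and grows only as far as needed for what follows to match.
`\1` in the replacement pulls in group 1's text for each match.

'xx4tuomxxx4tuuugfxx1530us'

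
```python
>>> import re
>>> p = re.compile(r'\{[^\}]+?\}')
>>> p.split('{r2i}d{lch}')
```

Matches to split on: at [0:5] → '{r2i}'; at [6:11] → '{lch}'.
The string is cut at each match, leaving 3 pieces.

['', 'd', '']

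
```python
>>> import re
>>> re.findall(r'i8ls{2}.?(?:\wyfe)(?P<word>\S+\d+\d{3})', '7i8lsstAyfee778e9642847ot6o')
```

Pattern: the literal 'i8l', then exactly 2 of the literal 's', then optionally any character; then a word character, then the literal 'yfe' (non-capturing group); then one or more of a non-whitespace character, then one or more of a digit, then exactly 3 of a digit (captured as 'word').
Scanning left to right: at [1:23] match 'i8lsstAyfee778e9642847', group 1 = 'e778e9642847'.
With a single group, `findall` returns only what that group captured — 1 item.

['e778e9642847']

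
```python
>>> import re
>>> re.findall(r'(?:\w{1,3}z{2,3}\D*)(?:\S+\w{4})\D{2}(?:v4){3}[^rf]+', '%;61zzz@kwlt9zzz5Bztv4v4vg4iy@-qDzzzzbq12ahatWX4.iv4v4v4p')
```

Pattern: 1 to 3 of a word character, then 2 to 3 of a literal 'z', then zero or more of a non-digit (non-capturing group); then one or more of a non-whitespace character, then exactly 4 of a word character (non-capturing group); then exactly 2 of a non-digit, then the literal 'v4' repeated 3 times; then one or more of any character except [rf].
Matches: at [2:57] → '61zzz@kwlt9zzz5Bztv4v4vg4iy@-qDzzzzbq12ahatWX4.iv4v4v4p'.
With no groups in the pattern, `findall` gives back each whole match — 1 here.

['61zzz@kwlt9zzz5Bztv4v4vg4iy@-qDzzzzbq12ahatWX4.iv4v4v4p']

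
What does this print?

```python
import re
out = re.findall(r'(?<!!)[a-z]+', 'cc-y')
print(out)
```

['cc', 'y']

Because the assertion is negative and zero-width, positions next to the forbidden text are skipped.
Walking the string: at [0:2] → 'cc'; at [3:4] → 'y'.
With no groups in the pattern, `findall` gives back each whole match — 2 here.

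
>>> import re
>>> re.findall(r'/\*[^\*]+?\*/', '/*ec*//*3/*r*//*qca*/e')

Scanning left to right: at [0:6] → '/*ec*/'; at [9:14] → '/*r*/'; at [14:21] → '/*qca*/'.
No capturing groups, so `findall` returns the 3 full match strings.

['/*ec*/', '/*r*/', '/*qca*/']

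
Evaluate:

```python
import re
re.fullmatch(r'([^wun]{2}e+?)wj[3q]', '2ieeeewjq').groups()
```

('2ieeee',)

The match spans [0:9] → '2ieeeewjq'.
Captured: group 1 = '2ieeee'.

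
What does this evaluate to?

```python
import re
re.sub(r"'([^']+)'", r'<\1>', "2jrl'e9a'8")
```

'2jrl<e9a>8'

Matches: at [4:9] → "'e9a'".
`\1` in the replacement pulls in group 1's text for each match.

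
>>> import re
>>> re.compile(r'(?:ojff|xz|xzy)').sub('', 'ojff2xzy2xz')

Branches in `(...|...)` are attempted left-to-right; the first branch that allows the whole pattern to succeed is taken.
Every occurrence is swapped for ''.

'2y2'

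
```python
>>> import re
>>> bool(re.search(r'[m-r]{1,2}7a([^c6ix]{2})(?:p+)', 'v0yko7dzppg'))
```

The pattern matches 1 to 2 of a character in [m-r], then the literal '7a'; then exactly 2 of any character except [c6ix] (captured); then one or more of a literal 'p' (non-capturing group).
`search` walks the string left to right and returns the first match it finds.
Here the pattern never matches, so the call returns None, and `bool(None)` is False.

False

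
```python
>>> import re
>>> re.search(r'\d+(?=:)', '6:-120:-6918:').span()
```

(0, 1)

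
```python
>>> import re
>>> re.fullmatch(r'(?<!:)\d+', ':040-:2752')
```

None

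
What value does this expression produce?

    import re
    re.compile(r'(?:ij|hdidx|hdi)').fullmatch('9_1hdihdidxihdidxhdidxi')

`re.fullmatch` requires the pattern to consume the entire string.
Here the string isn't matched end-to-end, so the call returns None.

None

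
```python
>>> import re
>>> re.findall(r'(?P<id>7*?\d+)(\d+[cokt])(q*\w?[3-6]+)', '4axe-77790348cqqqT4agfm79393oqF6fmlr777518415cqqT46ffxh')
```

Pattern: zero or more of the literal '7' (lazy), then one or more of a digit (captured as 'id'); then one or more of a digit, then one of [cokt] (captured); then zero or more of the literal 'q', then optionally a word character, then one or more of a character in [3-6] (captured).
Walking the string: at [5:19] match '77790348cqqqT4', groups = ('7779034', '8c', 'qqqT4'); at [23:32] match '79393oqF6', groups = ('7939', '3o', 'qF6'); at [36:51] match '777518415cqqT46', groups = ('77751841', '5c', 'qqT46').
With 3 capturing groups, `findall` returns a 3-tuple per match.

[('7779034', '8c', 'qqqT4'), ('7939', '3o', 'qF6'), ('77751841', '5c', 'qqT46')]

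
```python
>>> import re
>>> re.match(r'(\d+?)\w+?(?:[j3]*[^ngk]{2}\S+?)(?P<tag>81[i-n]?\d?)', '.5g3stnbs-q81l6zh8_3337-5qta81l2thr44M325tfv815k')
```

With `match`, the pattern is implicitly anchored at the beginning.
Here position 0 doesn't satisfy it, so the call returns None.

None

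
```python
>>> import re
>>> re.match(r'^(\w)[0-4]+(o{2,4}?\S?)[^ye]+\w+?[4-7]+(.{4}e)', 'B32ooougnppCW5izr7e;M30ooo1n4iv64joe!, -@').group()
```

'B32ooougnppCW5izr7e'

`re.match` only tries the pattern at the start of the string.
The match spans [0:19] → 'B32ooougnppCW5izr7e'.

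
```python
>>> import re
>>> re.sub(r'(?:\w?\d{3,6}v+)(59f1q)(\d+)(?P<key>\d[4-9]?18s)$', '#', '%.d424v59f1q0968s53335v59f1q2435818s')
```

'%.d424v59f1q0968#'

Every occurrence is swapped for '#'.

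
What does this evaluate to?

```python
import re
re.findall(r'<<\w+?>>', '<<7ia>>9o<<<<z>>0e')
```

['<<7ia>>', '<<z>>']

`findall` yields the raw match text (2 of them) because the pattern has no groups.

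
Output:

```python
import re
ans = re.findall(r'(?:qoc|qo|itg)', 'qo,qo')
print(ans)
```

['qo', 'qo']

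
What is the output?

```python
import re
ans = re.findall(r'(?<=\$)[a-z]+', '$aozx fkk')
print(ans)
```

['aozx']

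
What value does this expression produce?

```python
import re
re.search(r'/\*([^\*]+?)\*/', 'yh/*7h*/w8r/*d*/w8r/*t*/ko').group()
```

The match spans [2:8] → '/*7h*/'.

'/*7h*/'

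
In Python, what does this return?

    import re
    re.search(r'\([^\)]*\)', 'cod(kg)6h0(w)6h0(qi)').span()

(3, 7)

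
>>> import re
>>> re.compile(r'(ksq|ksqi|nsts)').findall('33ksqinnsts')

['ksq', 'nsts']

Branches in `(...|...)` are attempted left-to-right; the first branch that allows the whole pattern to succeed is taken.
Matches: at [2:5] match 'ksq', group 1 = 'ksq'; at [7:11] match 'nsts', group 1 = 'nsts'.
One capturing group, so `findall` returns just the captured substring from each match — 2 in all.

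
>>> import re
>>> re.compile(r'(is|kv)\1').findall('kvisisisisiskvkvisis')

['is', 'is', 'kv', 'is']

The backreference `\1` re-matches whatever the first group consumed, character for character.
Matches: at [2:6] match 'isis', group 1 = 'is'; at [6:10] match 'isis', group 1 = 'is'; at [12:16] match 'kvkv', group 1 = 'kv'; at [16:20] match 'isis', group 1 = 'is'.
Because there's exactly one group, `findall` drops the full match and keeps group 1 from each hit.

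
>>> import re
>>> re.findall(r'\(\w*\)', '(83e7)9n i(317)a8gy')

Scanning left to right: at [0:6] → '(83e7)'; at [10:15] → '(317)'.
`findall` yields the raw match text (2 of them) because the pattern has no groups.

['(83e7)', '(317)']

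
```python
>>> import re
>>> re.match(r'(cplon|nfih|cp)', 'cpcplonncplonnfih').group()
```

`re.match` won't scan ahead — the pattern has to work from the very first character.
The match spans [0:2] → 'cp'.

'cp'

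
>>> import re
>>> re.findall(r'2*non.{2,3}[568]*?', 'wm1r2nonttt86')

['2nonttt']

The pattern matches zero or more of the literal '2', then the literal 'non'; then 2 to 3 of any character, then zero or more of one of [568] (lazy).
A `+?`/`*?`/`{m,n}?` starts at its minimum and grows only as far as needed for what follows to match.
Matches: at [4:11] → '2nonttt'.
`findall` yields the raw match text (1 of them) because the pattern has no groups.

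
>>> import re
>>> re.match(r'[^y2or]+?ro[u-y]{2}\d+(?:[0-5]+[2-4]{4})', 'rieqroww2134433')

None

`re.match` won't scan ahead — the pattern has to work from the very first character.
Here the string doesn't start with a match, so the call returns None.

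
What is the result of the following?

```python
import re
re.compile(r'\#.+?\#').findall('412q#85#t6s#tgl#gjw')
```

Scanning left to right: at [4:8] → '#85#'; at [11:16] → '#tgl#'.
Since nothing is captured, `findall` lists the 2 matched substrings directly.

['#85#', '#tgl#']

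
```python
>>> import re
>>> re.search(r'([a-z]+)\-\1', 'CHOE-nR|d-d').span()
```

(8, 11)

The backreference `\1` re-matches whatever the first group consumed, character for character.
The match spans [8:11] → 'd-d'.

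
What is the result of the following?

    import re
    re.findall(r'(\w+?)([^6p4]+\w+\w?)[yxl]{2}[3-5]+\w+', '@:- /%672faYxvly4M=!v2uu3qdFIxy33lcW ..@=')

[('6', '72faYxv'), ('v', '2uu3qdFI')]

The pattern matches one or more of a word character (lazy) (captured); then one or more of any character except [6p4], then one or more of a word character, then optionally a word character (captured); then exactly 2 of one of [yxl], then one or more of a character in [3-5], then one or more of a word character.
The `?` after the quantifier makes it lazy — it takes as little as possible before letting the rest of the pattern try.
Scanning left to right: at [6:18] match '672faYxvly4M', groups = ('6', '72faYxv'); at [20:36] match 'v2uu3qdFIxy33lcW', groups = ('v', '2uu3qdFI').
With 2 capturing groups, `findall` returns a 2-tuple per match.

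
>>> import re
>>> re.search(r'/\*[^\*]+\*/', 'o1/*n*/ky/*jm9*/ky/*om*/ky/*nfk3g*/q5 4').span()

`re.search` tries every starting position until one works.
The match spans [2:7] → '/*n*/'.

(2, 7)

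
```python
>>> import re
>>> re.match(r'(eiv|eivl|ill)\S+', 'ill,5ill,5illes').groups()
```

('ill',)

`re.match` only tries the pattern at the start of the string.
The match spans [0:15] → 'ill,5ill,5illes'.
Captured: group 1 = 'ill'.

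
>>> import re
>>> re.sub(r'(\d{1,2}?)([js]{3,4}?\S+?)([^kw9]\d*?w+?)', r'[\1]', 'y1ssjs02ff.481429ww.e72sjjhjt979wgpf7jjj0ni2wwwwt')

A `+?`/`*?`/`{m,n}?` starts at its minimum and grows only as far as needed for what follows to match.
Each match is replaced using the text its own group 1 captured.

'y[1]w.e[72]gpf[7]wwwt'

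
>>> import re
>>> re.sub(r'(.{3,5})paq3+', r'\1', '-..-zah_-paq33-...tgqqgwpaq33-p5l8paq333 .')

'-..-zah_--...tgqqgw-p5l8 .'

Pattern: 3 to 5 of any character (captured); then the literal 'paq', then one or more of a literal '3'.
Matches: at [4:14] → 'zah_-paq33'; at [19:29] → 'gqqgwpaq33'; at [29:40] → '-p5l8paq333'.
`\1` in the replacement pulls in group 1's text for each match.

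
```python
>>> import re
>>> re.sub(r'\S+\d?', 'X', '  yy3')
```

'  X'

Every occurrence is swapped for 'X'.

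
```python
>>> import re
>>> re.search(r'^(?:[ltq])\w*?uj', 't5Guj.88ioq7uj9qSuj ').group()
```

't5Guj'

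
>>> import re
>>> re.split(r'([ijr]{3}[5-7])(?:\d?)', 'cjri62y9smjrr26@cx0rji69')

The pattern matches exactly 3 of one of [ijr], then a character in [5-7] (captured); then optionally a digit (non-capturing group).
Matches to split on: at [1:6] → 'jri62'; at [19:24] → 'rji69'.
`re.split` interleaves the captured-group text with the surrounding fragments.

['c', 'jri6', 'y9smjrr26@cx0', 'rji6', '']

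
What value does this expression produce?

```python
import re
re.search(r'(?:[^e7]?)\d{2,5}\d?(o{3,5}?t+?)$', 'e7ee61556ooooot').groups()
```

The match spans [4:15] → '61556ooooot'.
Captured: group 1 = 'ooooot'.

('ooooot',)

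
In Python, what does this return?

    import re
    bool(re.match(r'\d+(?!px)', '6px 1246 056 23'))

False

The negative lookahead/lookbehind blocks any match where the forbidden context is present.
`re.match` only tries the pattern at the start of the string.
Here the string doesn't start with a match, so the call returns None, and `bool(None)` is False.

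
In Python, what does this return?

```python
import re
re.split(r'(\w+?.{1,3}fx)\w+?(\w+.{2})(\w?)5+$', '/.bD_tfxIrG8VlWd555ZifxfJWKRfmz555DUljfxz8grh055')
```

Lazy quantifiers expand one character at a time until the remainder of the pattern can match.
With a capturing group present, the delimiter's captured portion is kept in the result list.

['/.', 'bD_tfx', 'rG8VlWd555ZifxfJWKRfmz555DUljfxz8grh05', '', '']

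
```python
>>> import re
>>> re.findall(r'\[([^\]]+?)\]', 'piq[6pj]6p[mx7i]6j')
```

Matches: at [3:8] match '[6pj]', group 1 = '6pj'; at [10:16] match '[mx7i]', group 1 = 'mx7i'.
One capturing group, so `findall` returns just the captured substring from each match — 2 in all.

['6pj', 'mx7i']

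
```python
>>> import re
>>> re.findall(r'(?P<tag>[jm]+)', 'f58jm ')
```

['jm']

Pattern: one or more of one of [jm] (captured as 'tag').
Matches: at [3:5] match 'jm', group 1 = 'jm'.
`findall` collects group 1 from the one match (1 total).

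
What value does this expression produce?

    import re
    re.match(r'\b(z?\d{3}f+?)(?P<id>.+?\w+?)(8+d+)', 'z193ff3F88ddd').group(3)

The pattern matches a word boundary (`\b`, zero-width); then optionally a literal 'z', then exactly 3 of a digit, then one or more of the literal 'f' (lazy) (captured); then one or more of any character (lazy), then one or more of a word character (lazy) (captured as 'id'); then one or more of the literal '8', then one or more of a literal 'd' (captured).
A non-greedy quantifier consumes as few characters as it can — just enough that the remainder of the pattern still matches from where it stops; whatever follows it matches normally.
With `match`, the pattern is implicitly anchored at the beginning.
The match spans [0:13] → 'z193ff3F88ddd'.
Captured: group 1 = 'z193f', group 2 = 'f3F', group 3 = '88ddd'.

'88ddd'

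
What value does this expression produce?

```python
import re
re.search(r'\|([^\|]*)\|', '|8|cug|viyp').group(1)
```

The match spans [0:3] → '|8|'.
Captured: group 1 = '8'.

'8'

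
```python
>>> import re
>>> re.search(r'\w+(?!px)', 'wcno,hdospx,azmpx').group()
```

'wcno'

A negative assertion filters positions out without eating any characters.
`re.search` scans for the first position where the pattern succeeds.
The match spans [0:4] → 'wcno'.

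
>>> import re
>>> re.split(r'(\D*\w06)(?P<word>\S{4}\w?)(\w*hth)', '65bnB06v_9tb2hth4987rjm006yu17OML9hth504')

['65', 'bnB06', 'v_9tb', '2hth4987rjm006yu17OML9hth', '504']

This matches zero or more of a non-digit, then a word character, then the literal '06' (captured); then exactly 4 of a non-whitespace character, then optionally a word character (captured as 'word'); then zero or more of a word character, then the literal 'hth' (captured).
`re.split` interleaves the captured-group text with the surrounding fragments.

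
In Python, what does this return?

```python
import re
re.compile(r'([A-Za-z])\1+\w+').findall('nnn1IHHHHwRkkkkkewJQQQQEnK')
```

`\1` has to match the exact text group 1 already captured.
Walking the string: at [0:26] match 'nnn1IHHHHwRkkkkkewJQQQQEnK', group 1 = 'n'.
`findall` collects group 1 from the one match (1 total).

['n']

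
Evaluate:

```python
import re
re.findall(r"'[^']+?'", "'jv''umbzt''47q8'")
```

["'jv'", "'umbzt'", "'47q8'"]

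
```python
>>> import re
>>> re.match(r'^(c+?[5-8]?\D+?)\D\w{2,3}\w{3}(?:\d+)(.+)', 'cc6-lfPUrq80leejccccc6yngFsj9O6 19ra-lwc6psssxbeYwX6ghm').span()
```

(0, 55)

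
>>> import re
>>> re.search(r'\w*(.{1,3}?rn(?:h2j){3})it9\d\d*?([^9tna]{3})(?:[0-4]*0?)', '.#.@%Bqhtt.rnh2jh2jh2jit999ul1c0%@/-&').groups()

The match spans [5:30] → 'Bqhtt.rnh2jh2jh2jit999ul1'.
Captured: group 1 = '.rnh2jh2jh2j', group 2 = 'ul1'.

('.rnh2jh2jh2j', 'ul1')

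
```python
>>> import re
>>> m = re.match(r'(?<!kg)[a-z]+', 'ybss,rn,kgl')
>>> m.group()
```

`re.match` only tries the pattern at the start of the string.
The match spans [0:4] → 'ybss'.

'ybss'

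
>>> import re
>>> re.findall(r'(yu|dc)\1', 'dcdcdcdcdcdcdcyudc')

A backreference is literal: `\1` must see the identical characters the first group matched.
Walking the string: at [0:4] match 'dcdc', group 1 = 'dc'; at [4:8] match 'dcdc', group 1 = 'dc'; at [8:12] match 'dcdc', group 1 = 'dc'.
Because there's exactly one group, `findall` drops the full match and keeps group 1 from each hit.

['dc', 'dc', 'dc']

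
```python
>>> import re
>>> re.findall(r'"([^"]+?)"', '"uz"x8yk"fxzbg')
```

['uz']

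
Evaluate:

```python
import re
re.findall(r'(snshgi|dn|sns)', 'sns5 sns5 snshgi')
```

The regex engine tests alternatives in the order written; an earlier branch that matches wins even if a later one would match more.
Walking the string: at [0:3] match 'sns', group 1 = 'sns'; at [5:8] match 'sns', group 1 = 'sns'; at [10:16] match 'snshgi', group 1 = 'snshgi'.
With a single group, `findall` returns only what that group captured — 3 items.

['sns', 'sns', 'snshgi']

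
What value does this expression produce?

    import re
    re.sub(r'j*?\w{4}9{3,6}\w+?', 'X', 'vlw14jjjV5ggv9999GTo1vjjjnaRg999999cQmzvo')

This matches zero or more of a literal 'j' (lazy), then exactly 4 of a word character, then 3 to 6 of the literal '9'; then one or more of a word character (lazy).
Lazy quantifiers expand one character at a time until the remainder of the pattern can match.
Matches: at [9:18] → '5ggv9999G'; at [22:36] → 'jjjnaRg999999c'.
Every occurrence is swapped for 'X'.

'vlw14jjjVXTo1vXQmzvo'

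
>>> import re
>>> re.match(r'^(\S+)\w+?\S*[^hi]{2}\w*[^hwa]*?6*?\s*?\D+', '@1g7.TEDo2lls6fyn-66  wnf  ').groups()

('@1g7.TEDo2lls6fyn-6',)

The match spans [0:27] → '@1g7.TEDo2lls6fyn-66  wnf  '.
Captured: group 1 = '@1g7.TEDo2lls6fyn-6'.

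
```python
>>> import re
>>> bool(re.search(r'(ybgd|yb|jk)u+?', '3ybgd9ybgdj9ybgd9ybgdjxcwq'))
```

False

Here the pattern never matches, so the call returns None, and `bool(None)` is False.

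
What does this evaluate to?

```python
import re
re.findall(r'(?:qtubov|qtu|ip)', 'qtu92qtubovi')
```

['qtu', 'qtubov']

Branches in `(...|...)` are attempted left-to-right; the first branch that allows the whole pattern to succeed is taken.
Since nothing is captured, `findall` lists the 2 matched substrings directly.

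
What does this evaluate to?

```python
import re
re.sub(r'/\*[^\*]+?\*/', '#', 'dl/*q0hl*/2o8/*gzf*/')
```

Each match is replaced by '#'.

'dl#2o8#'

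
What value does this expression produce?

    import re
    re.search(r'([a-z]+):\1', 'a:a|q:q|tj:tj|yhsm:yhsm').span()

`\1` is not a pattern — it's the concrete string captured by group 1, re-applied verbatim.
The match spans [0:3] → 'a:a'.

(0, 3)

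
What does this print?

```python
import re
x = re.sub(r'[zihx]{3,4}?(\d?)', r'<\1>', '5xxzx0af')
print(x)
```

5<>x0af

Pattern: 3 to 4 of one of [zihx] (lazy); then optionally a digit (captured).
Matches: at [1:4] → 'xxz'.
Each match is replaced using the text its own group 1 captured.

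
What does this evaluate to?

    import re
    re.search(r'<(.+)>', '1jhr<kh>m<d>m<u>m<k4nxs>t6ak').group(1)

'kh>m<d>m<u>m<k4nxs'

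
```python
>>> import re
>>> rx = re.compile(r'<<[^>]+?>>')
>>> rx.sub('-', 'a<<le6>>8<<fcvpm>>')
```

Matches: at [1:8] → '<<le6>>'; at [9:18] → '<<fcvpm>>'.
Each match is replaced by '-'.

'a-8-'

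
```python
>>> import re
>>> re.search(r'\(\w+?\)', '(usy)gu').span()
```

(0, 5)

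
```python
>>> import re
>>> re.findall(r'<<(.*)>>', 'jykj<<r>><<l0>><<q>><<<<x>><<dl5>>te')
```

`findall` collects group 1 from the one match (1 total).

['r>><<l0>><<q>><<<<x>><<dl5']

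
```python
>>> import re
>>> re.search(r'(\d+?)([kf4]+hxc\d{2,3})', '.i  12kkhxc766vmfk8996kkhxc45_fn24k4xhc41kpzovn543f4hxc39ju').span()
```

(4, 14)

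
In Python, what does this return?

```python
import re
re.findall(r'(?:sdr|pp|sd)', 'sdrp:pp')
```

Branches in `(...|...)` are attempted left-to-right; the first branch that allows the whole pattern to succeed is taken.
Since nothing is captured, `findall` lists the 2 matched substrings directly.

['sdr', 'pp']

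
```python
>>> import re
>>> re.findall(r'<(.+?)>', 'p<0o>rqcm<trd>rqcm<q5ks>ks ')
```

Matches: at [1:5] match '<0o>', group 1 = '0o'; at [9:14] match '<trd>', group 1 = 'trd'; at [18:24] match '<q5ks>', group 1 = 'q5ks'.
With a single group, `findall` returns only what that group captured — 3 items.

['0o', 'trd', 'q5ks']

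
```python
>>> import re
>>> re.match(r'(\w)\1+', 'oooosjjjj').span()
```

(0, 4)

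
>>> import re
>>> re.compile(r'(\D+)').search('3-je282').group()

Pattern: one or more of a non-digit (captured).
`re.search` scans for the first position where the pattern succeeds.
The match spans [1:4] → '-je'.
Captured: group 1 = '-je'.

'-je'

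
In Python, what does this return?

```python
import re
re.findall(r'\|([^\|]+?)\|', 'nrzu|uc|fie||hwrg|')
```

['uc', 'hwrg']

One capturing group, so `findall` returns just the captured substring from each match — 2 in all.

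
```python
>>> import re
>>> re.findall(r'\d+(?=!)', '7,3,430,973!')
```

The `(?=…)`/`(?<=…)` assertion just peeks at neighbouring text; it doesn't advance the match position.
No capturing groups, so `findall` returns the 1 full match string.

['973']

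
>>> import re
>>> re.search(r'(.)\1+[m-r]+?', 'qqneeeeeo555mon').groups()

('q',)

The match spans [0:3] → 'qqn'.
Captured: group 1 = 'q'.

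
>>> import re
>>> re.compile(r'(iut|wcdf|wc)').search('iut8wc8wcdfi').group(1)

The match spans [0:3] → 'iut'.
Captured: group 1 = 'iut'.

'iut'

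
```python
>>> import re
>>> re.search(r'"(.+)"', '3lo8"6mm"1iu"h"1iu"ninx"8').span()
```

(4, 24)

`re.search` scans for the first position where the pattern succeeds.
The match spans [4:24] → '"6mm"1iu"h"1iu"ninx"'.
Captured: group 1 = '6mm"1iu"h"1iu"ninx'.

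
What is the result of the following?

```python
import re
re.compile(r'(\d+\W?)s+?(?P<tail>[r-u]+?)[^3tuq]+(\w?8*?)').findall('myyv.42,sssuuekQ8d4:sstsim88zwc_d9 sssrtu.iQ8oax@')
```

This matches one or more of a digit, then optionally a non-word character (captured); then one or more of a literal 's' (lazy); then one or more of a character in [r-u] (lazy) (captured as 'tail'); then one or more of any character except [3tuq]; then optionally a word character, then zero or more of the literal '8' (lazy) (captured).
Scanning left to right: at [5:12] match '42,sssu', groups = ('42,', 's', 'u'); at [18:40] match '4:sstsim88zwc_d9 sssrt', groups = ('4:', 'st', 't').
`findall` packs the 3 group values into a tuple for every match.

[('42,', 's', 'u'), ('4:', 'st', 't')]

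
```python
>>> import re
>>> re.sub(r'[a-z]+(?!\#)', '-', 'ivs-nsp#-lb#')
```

`(?!…)`/`(?<!…)` only lets a position through if the neighbouring text does NOT match; no characters are consumed.
Each match is replaced by '-'.

'---p#--b#'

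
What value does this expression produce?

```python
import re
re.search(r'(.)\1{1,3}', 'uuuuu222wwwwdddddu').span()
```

(0, 4)

`\1` is not a pattern — it's the concrete string captured by group 1, re-applied verbatim.
The match spans [0:4] → 'uuuu'.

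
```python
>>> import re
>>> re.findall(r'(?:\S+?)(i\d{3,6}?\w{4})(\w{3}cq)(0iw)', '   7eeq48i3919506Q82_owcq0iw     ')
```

[('i3919506Q82', '_owcq', '0iw')]

The pattern matches one or more of a non-whitespace character (lazy) (non-capturing group); then a literal 'i', then 3 to 6 of a digit (lazy), then exactly 4 of a word character (captured); then exactly 3 of a word character, then the literal 'cq' (captured); then the literal '0i', then the literal 'w' (captured).
`findall` packs the 3 group values into a tuple for every match.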